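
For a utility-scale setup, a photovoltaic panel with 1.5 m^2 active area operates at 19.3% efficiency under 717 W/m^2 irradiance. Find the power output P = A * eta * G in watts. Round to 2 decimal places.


Use the solar power formula P = A * eta * G.
Given: A = 1.5 m^2, eta = 0.193, G = 717 W/m^2
P = 1.5 * 0.193 * 717
P = 207.57 W

207.57


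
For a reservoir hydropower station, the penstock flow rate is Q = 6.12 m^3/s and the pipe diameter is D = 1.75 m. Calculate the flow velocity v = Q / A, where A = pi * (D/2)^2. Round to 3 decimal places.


Compute pipe cross-sectional area:
  A = pi * (D/2)^2 = pi * (1.75/2)^2 = 2.4053 m^2
Calculate velocity:
  v = Q / A = 6.12 / 2.4053
  v = 2.544 m/s

2.544


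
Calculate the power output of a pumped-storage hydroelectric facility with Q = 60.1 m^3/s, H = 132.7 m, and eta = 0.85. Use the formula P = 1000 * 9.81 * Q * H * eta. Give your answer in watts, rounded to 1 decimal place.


Apply the hydropower formula P = rho * g * Q * H * eta
rho * g = 1000 * 9.81 = 9810.0
P = 9810.0 * 60.1 * 132.7 * 0.85
P = 66501788.9 W

66501788.9


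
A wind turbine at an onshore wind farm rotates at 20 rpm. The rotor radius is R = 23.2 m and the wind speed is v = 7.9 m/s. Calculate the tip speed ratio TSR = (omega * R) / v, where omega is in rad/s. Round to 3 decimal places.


Convert rotational speed to rad/s:
  omega = 20 * 2 * pi / 60 = 2.0944 rad/s
Compute tip speed:
  v_tip = omega * R = 2.0944 * 23.2 = 48.59 m/s
Tip speed ratio:
  TSR = v_tip / v_wind = 48.59 / 7.9 = 6.151

6.151


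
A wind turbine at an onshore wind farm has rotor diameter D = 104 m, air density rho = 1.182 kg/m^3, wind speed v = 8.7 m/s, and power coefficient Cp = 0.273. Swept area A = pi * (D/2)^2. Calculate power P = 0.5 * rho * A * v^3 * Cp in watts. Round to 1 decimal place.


Step 1 -- Compute swept area:
  A = pi * (D/2)^2 = pi * (104/2)^2 = 8494.87 m^2
Step 2 -- Apply wind power equation:
  P = 0.5 * rho * A * v^3 * Cp
  v^3 = 8.7^3 = 658.503
  P = 0.5 * 1.182 * 8494.87 * 658.503 * 0.273
  P = 902535.8 W

902535.8


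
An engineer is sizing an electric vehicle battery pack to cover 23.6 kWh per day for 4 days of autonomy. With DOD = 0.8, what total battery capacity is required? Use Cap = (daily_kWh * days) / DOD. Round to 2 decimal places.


Total energy needed = daily * days = 23.6 * 4 = 94.4 kWh
Account for depth of discharge:
  Cap = total_energy / DOD = 94.4 / 0.8
  Cap = 118.00 kWh

118.00


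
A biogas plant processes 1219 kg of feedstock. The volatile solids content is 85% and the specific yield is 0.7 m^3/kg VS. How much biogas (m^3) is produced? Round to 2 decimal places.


Compute volatile solids:
  VS = mass * VS_fraction = 1219 * 0.85 = 1036.15 kg
Calculate biogas volume:
  Biogas = VS * specific_yield = 1036.15 * 0.7
  Biogas = 725.31 m^3

725.31


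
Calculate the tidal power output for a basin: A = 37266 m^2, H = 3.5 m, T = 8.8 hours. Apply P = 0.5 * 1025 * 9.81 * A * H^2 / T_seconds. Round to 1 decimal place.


Convert period to seconds: T = 8.8 * 3600 = 31680.0 s
H^2 = 3.5^2 = 12.25
P = 0.5 * rho * g * A * H^2 / T
P = 0.5 * 1025 * 9.81 * 37266 * 12.25 / 31680.0
P = 72448.0 W

72448.0


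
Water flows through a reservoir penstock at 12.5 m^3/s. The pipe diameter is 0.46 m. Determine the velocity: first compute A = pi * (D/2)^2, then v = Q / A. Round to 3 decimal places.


Compute pipe cross-sectional area:
  A = pi * (D/2)^2 = pi * (0.46/2)^2 = 0.1662 m^2
Calculate velocity:
  v = Q / A = 12.5 / 0.1662
  v = 75.215 m/s

75.215


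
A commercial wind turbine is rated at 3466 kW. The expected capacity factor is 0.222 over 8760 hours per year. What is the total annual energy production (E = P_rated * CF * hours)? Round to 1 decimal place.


Annual energy = rated_kW * capacity_factor * hours_per_year
Given: P_rated = 3466 kW, CF = 0.222, hours = 8760
E = 3466 * 0.222 * 8760
E = 6740399.5 kWh

6740399.5


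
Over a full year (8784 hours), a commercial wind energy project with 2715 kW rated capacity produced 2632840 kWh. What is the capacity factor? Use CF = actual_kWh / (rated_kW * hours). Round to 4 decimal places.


Capacity factor = actual output / maximum possible output
Maximum possible = rated * hours = 2715 * 8784 = 23848560 kWh
CF = 2632840 / 23848560
CF = 0.1104

0.1104


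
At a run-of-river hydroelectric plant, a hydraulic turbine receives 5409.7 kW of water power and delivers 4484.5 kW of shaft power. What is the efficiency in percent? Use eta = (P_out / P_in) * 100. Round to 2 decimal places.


Turbine efficiency = (output power / input power) * 100
eta = (4484.5 / 5409.7) * 100
eta = 82.90%

82.90


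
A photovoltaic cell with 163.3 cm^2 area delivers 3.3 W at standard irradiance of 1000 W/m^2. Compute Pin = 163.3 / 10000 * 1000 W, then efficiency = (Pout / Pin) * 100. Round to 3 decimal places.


First compute the input power:
  Pin = area_cm2 / 10000 * G = 163.3 / 10000 * 1000 = 16.33 W
Then compute efficiency:
  Efficiency = (Pout / Pin) * 100 = (3.3 / 16.33) * 100
  Efficiency = 20.208%

20.208


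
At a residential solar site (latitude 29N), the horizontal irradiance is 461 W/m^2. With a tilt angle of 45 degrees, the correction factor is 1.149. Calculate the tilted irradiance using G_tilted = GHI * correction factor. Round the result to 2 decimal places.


Identify the given values:
  GHI = 461 W/m^2, tilt correction factor = 1.149
Apply the formula G_tilted = GHI * factor:
  G_tilted = 461 * 1.149
  G_tilted = 529.69 W/m^2

529.69


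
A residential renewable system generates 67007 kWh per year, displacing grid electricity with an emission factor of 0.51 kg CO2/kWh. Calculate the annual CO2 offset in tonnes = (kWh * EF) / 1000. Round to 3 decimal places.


CO2 offset in kg = generation * emission_factor
CO2 offset = 67007 * 0.51 = 34173.57 kg
Convert to tonnes:
  CO2 offset = 34173.57 / 1000 = 34.174 tonnes

34.174


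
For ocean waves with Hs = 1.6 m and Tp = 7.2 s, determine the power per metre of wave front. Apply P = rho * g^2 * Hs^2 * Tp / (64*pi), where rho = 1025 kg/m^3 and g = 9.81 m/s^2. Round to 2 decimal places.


Apply wave power formula:
  g^2 = 9.81^2 = 96.2361
  Hs^2 = 1.6^2 = 2.56
  Numerator = rho * g^2 * Hs^2 * Tp = 1025 * 96.2361 * 2.56 * 7.2 = 1818169.39
  Denominator = 64 * pi = 201.0619
  P = 1818169.39 / 201.0619 = 9042.83 W/m

9042.83


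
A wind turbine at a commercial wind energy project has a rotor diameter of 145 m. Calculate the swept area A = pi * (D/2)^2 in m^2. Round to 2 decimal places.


Compute the rotor radius:
  r = D / 2 = 145 / 2 = 72.5 m
Calculate swept area:
  A = pi * r^2 = pi * 72.5^2
  A = 16513.00 m^2

16513.00


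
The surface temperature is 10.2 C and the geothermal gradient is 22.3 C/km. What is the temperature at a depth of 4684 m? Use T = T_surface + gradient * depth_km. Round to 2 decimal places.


Convert depth to km: 4684 / 1000 = 4.684 km
Temperature increase = gradient * depth_km = 22.3 * 4.684 = 104.45 C
Temperature at depth = T_surface + delta_T = 10.2 + 104.45
T = 114.65 C

114.65


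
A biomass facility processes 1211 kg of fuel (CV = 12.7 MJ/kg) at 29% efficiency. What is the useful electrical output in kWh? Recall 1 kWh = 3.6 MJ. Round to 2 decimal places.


Total energy = mass * CV = 1211 * 12.7 = 15379.7 MJ
Useful energy = total * eta = 15379.7 * 0.29 = 4460.11 MJ
Convert to kWh: 4460.11 / 3.6
Useful energy = 1238.92 kWh

1238.92


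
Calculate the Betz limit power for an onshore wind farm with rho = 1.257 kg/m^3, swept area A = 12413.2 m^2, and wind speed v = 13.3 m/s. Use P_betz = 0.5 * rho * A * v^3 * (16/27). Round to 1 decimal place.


The Betz coefficient Cp_max = 16/27 = 0.5926
v^3 = 13.3^3 = 2352.637
P_betz = 0.5 * rho * A * v^3 * Cp_max
P_betz = 0.5 * 1.257 * 12413.2 * 2352.637 * 0.5926
P_betz = 10876775.8 W

10876775.8


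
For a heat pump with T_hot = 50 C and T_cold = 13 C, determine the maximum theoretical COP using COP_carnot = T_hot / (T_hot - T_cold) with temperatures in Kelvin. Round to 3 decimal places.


Convert to Kelvin:
  T_hot = 50 + 273.15 = 323.15 K
  T_cold = 13 + 273.15 = 286.15 K
Apply Carnot COP formula:
  COP = T_hot_K / (T_hot_K - T_cold_K) = 323.15 / 37.0
  COP = 8.734

8.734


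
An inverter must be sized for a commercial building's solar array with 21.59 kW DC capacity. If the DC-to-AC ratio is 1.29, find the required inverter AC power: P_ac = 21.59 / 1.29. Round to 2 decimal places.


The inverter AC capacity is determined by the DC/AC ratio.
Given: P_dc = 21.59 kW, DC/AC ratio = 1.29
P_ac = P_dc / ratio = 21.59 / 1.29
P_ac = 16.74 kW

16.74


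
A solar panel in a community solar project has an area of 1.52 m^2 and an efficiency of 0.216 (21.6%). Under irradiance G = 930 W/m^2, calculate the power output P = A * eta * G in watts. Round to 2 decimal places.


Use the solar power formula P = A * eta * G.
Given: A = 1.52 m^2, eta = 0.216, G = 930 W/m^2
P = 1.52 * 0.216 * 930
P = 305.34 W

305.34


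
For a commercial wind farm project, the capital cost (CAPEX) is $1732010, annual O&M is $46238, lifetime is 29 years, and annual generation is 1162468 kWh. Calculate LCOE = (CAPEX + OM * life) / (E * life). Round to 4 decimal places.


Total cost = CAPEX + OM * lifetime = 1732010 + 46238 * 29 = 1732010 + 1340902 = 3072912
Total generation = annual * lifetime = 1162468 * 29 = 33711572 kWh
LCOE = 3072912 / 33711572
LCOE = 0.0912 $/kWh

0.0912


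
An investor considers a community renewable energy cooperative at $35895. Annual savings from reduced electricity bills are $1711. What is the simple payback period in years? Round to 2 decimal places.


Simple payback period = initial cost / annual savings
Payback = 35895 / 1711
Payback = 20.98 years

20.98


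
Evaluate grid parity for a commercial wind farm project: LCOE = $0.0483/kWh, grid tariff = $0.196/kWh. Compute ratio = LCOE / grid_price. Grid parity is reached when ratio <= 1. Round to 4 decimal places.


Compare LCOE to grid price:
  LCOE = $0.0483/kWh, Grid price = $0.196/kWh
  Ratio = LCOE / grid_price = 0.0483 / 0.196 = 0.2464
  Grid parity achieved (ratio <= 1)? yes

0.2464


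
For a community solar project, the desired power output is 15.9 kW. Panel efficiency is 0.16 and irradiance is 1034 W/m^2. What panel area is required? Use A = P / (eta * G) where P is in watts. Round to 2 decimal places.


Convert target power to watts: P = 15.9 * 1000 = 15900.0 W
Compute denominator: eta * G = 0.16 * 1034 = 165.44
Required area A = P / (eta * G) = 15900.0 / 165.44
A = 96.11 m^2

96.11


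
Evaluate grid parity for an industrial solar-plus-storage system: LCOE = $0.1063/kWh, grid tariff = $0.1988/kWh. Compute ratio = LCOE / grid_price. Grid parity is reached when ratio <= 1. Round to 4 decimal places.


Compare LCOE to grid price:
  LCOE = $0.1063/kWh, Grid price = $0.1988/kWh
  Ratio = LCOE / grid_price = 0.1063 / 0.1988 = 0.5347
  Grid parity achieved (ratio <= 1)? yes

0.5347


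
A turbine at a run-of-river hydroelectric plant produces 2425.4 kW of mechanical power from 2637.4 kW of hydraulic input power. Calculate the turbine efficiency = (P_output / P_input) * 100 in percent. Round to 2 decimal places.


Turbine efficiency = (output power / input power) * 100
eta = (2425.4 / 2637.4) * 100
eta = 91.96%

91.96


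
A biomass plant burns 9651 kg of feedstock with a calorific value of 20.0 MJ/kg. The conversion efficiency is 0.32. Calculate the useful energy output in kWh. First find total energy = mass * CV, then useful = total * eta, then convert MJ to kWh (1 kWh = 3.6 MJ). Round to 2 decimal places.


Total energy = mass * CV = 9651 * 20.0 = 193020.0 MJ
Useful energy = total * eta = 193020.0 * 0.32 = 61766.4 MJ
Convert to kWh: 61766.4 / 3.6
Useful energy = 17157.33 kWh

17157.33


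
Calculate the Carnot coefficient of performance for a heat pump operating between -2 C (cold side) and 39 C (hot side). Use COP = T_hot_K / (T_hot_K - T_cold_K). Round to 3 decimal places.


Convert to Kelvin:
  T_hot = 39 + 273.15 = 312.15 K
  T_cold = -2 + 273.15 = 271.15 K
Apply Carnot COP formula:
  COP = T_hot_K / (T_hot_K - T_cold_K) = 312.15 / 41.0
  COP = 7.613

7.613


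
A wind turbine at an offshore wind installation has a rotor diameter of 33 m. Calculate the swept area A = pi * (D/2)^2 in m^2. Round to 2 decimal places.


Compute the rotor radius:
  r = D / 2 = 33 / 2 = 16.5 m
Calculate swept area:
  A = pi * r^2 = pi * 16.5^2
  A = 855.30 m^2

855.30


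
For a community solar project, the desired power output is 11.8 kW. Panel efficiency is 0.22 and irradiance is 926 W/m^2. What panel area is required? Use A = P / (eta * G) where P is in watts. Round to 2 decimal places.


Convert target power to watts: P = 11.8 * 1000 = 11800.0 W
Compute denominator: eta * G = 0.22 * 926 = 203.72
Required area A = P / (eta * G) = 11800.0 / 203.72
A = 57.92 m^2

57.92


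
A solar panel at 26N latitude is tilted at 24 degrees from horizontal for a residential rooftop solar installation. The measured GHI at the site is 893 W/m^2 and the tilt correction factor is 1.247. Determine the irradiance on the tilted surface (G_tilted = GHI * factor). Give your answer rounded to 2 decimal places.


Identify the given values:
  GHI = 893 W/m^2, tilt correction factor = 1.247
Apply the formula G_tilted = GHI * factor:
  G_tilted = 893 * 1.247
  G_tilted = 1113.57 W/m^2

1113.57


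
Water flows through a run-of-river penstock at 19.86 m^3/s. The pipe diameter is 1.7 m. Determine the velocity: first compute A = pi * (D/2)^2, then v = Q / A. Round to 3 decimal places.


Compute pipe cross-sectional area:
  A = pi * (D/2)^2 = pi * (1.7/2)^2 = 2.2698 m^2
Calculate velocity:
  v = Q / A = 19.86 / 2.2698
  v = 8.750 m/s

8.750


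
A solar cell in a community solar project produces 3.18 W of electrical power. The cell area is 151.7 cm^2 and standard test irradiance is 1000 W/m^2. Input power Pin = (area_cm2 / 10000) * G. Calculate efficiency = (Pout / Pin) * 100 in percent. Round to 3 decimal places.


First compute the input power:
  Pin = area_cm2 / 10000 * G = 151.7 / 10000 * 1000 = 15.17 W
Then compute efficiency:
  Efficiency = (Pout / Pin) * 100 = (3.18 / 15.17) * 100
  Efficiency = 20.962%

20.962


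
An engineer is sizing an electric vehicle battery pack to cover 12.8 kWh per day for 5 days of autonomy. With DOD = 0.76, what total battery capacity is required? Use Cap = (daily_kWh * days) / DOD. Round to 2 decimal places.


Total energy needed = daily * days = 12.8 * 5 = 64.0 kWh
Account for depth of discharge:
  Cap = total_energy / DOD = 64.0 / 0.76
  Cap = 84.21 kWh

84.21


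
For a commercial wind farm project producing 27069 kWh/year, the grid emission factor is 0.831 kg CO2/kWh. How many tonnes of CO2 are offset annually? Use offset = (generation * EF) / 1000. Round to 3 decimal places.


CO2 offset in kg = generation * emission_factor
CO2 offset = 27069 * 0.831 = 22494.34 kg
Convert to tonnes:
  CO2 offset = 22494.34 / 1000 = 22.494 tonnes

22.494


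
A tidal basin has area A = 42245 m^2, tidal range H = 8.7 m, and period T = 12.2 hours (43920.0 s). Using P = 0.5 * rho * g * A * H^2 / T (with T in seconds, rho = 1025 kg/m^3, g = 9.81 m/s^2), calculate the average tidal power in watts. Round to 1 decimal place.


Convert period to seconds: T = 12.2 * 3600 = 43920.0 s
H^2 = 8.7^2 = 75.69
P = 0.5 * rho * g * A * H^2 / T
P = 0.5 * 1025 * 9.81 * 42245 * 75.69 / 43920.0
P = 366028.0 W

366028.0


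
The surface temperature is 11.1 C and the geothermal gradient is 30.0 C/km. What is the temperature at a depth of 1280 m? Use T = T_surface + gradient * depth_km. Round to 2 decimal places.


Convert depth to km: 1280 / 1000 = 1.28 km
Temperature increase = gradient * depth_km = 30.0 * 1.28 = 38.4 C
Temperature at depth = T_surface + delta_T = 11.1 + 38.4
T = 49.50 C

49.50


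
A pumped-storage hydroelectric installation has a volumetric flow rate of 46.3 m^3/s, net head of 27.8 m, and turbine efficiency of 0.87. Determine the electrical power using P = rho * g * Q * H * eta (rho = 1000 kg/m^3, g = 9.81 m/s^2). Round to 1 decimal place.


Apply the hydropower formula P = rho * g * Q * H * eta
rho * g = 1000 * 9.81 = 9810.0
P = 9810.0 * 46.3 * 27.8 * 0.87
P = 10985353.8 W

10985353.8


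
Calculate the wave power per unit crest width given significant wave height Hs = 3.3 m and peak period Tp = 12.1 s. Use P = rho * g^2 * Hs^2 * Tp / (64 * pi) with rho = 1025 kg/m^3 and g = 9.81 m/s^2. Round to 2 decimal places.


Apply wave power formula:
  g^2 = 9.81^2 = 96.2361
  Hs^2 = 3.3^2 = 10.89
  Numerator = rho * g^2 * Hs^2 * Tp = 1025 * 96.2361 * 10.89 * 12.1 = 12997958.03
  Denominator = 64 * pi = 201.0619
  P = 12997958.03 / 201.0619 = 64646.54 W/m

64646.54


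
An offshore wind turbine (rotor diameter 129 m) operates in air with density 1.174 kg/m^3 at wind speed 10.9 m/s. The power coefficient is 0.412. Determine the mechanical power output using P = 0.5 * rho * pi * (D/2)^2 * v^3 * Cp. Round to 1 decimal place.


Step 1 -- Compute swept area:
  A = pi * (D/2)^2 = pi * (129/2)^2 = 13069.81 m^2
Step 2 -- Apply wind power equation:
  P = 0.5 * rho * A * v^3 * Cp
  v^3 = 10.9^3 = 1295.029
  P = 0.5 * 1.174 * 13069.81 * 1295.029 * 0.412
  P = 4093399.3 W

4093399.3


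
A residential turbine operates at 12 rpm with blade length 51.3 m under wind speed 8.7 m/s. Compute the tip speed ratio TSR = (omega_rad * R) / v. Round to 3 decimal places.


Convert rotational speed to rad/s:
  omega = 12 * 2 * pi / 60 = 1.2566 rad/s
Compute tip speed:
  v_tip = omega * R = 1.2566 * 51.3 = 64.465 m/s
Tip speed ratio:
  TSR = v_tip / v_wind = 64.465 / 8.7 = 7.410

7.410


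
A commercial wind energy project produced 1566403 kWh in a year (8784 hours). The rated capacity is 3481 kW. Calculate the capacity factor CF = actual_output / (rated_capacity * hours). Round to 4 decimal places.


Capacity factor = actual output / maximum possible output
Maximum possible = rated * hours = 3481 * 8784 = 30577104 kWh
CF = 1566403 / 30577104
CF = 0.0512

0.0512


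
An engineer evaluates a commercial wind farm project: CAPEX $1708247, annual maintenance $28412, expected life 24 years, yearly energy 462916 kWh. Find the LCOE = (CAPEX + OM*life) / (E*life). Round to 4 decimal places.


Total cost = CAPEX + OM * lifetime = 1708247 + 28412 * 24 = 1708247 + 681888 = 2390135
Total generation = annual * lifetime = 462916 * 24 = 11109984 kWh
LCOE = 2390135 / 11109984
LCOE = 0.2151 $/kWh

0.2151


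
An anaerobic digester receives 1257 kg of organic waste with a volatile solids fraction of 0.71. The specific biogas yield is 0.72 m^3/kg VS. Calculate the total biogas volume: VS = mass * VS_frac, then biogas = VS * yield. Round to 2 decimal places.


Compute volatile solids:
  VS = mass * VS_fraction = 1257 * 0.71 = 892.47 kg
Calculate biogas volume:
  Biogas = VS * specific_yield = 892.47 * 0.72
  Biogas = 642.58 m^3

642.58


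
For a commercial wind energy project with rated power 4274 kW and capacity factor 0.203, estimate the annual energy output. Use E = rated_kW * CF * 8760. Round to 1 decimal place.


Annual energy = rated_kW * capacity_factor * hours_per_year
Given: P_rated = 4274 kW, CF = 0.203, hours = 8760
E = 4274 * 0.203 * 8760
E = 7600368.7 kWh

7600368.7


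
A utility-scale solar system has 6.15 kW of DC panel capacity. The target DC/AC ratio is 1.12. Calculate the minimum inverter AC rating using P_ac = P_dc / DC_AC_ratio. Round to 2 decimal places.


The inverter AC capacity is determined by the DC/AC ratio.
Given: P_dc = 6.15 kW, DC/AC ratio = 1.12
P_ac = P_dc / ratio = 6.15 / 1.12
P_ac = 5.49 kW

5.49


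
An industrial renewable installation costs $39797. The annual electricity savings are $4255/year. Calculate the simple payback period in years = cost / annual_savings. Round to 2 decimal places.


Simple payback period = initial cost / annual savings
Payback = 39797 / 4255
Payback = 9.35 years

9.35


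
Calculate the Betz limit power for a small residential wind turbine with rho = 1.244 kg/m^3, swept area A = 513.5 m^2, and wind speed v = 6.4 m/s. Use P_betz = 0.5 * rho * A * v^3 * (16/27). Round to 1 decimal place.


The Betz coefficient Cp_max = 16/27 = 0.5926
v^3 = 6.4^3 = 262.144
P_betz = 0.5 * rho * A * v^3 * Cp_max
P_betz = 0.5 * 1.244 * 513.5 * 262.144 * 0.5926
P_betz = 49616.6 W

49616.6


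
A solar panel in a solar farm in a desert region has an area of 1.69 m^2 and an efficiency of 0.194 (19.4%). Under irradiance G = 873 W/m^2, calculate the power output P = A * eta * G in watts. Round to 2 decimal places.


Use the solar power formula P = A * eta * G.
Given: A = 1.69 m^2, eta = 0.194, G = 873 W/m^2
P = 1.69 * 0.194 * 873
P = 286.22 W

286.22


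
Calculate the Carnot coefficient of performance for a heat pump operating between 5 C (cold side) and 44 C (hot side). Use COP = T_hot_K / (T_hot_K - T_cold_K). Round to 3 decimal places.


Convert to Kelvin:
  T_hot = 44 + 273.15 = 317.15 K
  T_cold = 5 + 273.15 = 278.15 K
Apply Carnot COP formula:
  COP = T_hot_K / (T_hot_K - T_cold_K) = 317.15 / 39.0
  COP = 8.132

8.132


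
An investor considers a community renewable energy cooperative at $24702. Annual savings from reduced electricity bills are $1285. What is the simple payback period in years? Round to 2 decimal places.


Simple payback period = initial cost / annual savings
Payback = 24702 / 1285
Payback = 19.22 years

19.22


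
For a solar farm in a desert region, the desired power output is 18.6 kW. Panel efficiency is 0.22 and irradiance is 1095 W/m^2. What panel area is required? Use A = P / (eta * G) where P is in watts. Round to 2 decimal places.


Convert target power to watts: P = 18.6 * 1000 = 18600.0 W
Compute denominator: eta * G = 0.22 * 1095 = 240.9
Required area A = P / (eta * G) = 18600.0 / 240.9
A = 77.21 m^2

77.21


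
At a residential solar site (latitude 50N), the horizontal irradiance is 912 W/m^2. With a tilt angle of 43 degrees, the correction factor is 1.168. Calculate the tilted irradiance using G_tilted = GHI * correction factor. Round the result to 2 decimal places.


Identify the given values:
  GHI = 912 W/m^2, tilt correction factor = 1.168
Apply the formula G_tilted = GHI * factor:
  G_tilted = 912 * 1.168
  G_tilted = 1065.22 W/m^2

1065.22


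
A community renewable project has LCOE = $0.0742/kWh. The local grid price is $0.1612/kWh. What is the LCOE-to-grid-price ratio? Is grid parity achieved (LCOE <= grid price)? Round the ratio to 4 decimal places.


Compare LCOE to grid price:
  LCOE = $0.0742/kWh, Grid price = $0.1612/kWh
  Ratio = LCOE / grid_price = 0.0742 / 0.1612 = 0.4603
  Grid parity achieved (ratio <= 1)? yes

0.4603


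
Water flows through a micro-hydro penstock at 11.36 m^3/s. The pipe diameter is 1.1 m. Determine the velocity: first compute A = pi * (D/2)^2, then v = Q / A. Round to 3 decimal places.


Compute pipe cross-sectional area:
  A = pi * (D/2)^2 = pi * (1.1/2)^2 = 0.9503 m^2
Calculate velocity:
  v = Q / A = 11.36 / 0.9503
  v = 11.954 m/s

11.954


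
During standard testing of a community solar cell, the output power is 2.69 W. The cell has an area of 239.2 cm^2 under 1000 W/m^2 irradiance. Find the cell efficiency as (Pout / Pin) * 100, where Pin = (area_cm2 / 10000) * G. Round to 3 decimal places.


First compute the input power:
  Pin = area_cm2 / 10000 * G = 239.2 / 10000 * 1000 = 23.92 W
Then compute efficiency:
  Efficiency = (Pout / Pin) * 100 = (2.69 / 23.92) * 100
  Efficiency = 11.246%

11.246


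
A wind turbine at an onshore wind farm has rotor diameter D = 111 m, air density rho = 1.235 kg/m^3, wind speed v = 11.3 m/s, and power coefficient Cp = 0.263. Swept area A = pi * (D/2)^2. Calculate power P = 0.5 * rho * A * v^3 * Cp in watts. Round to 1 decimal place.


Step 1 -- Compute swept area:
  A = pi * (D/2)^2 = pi * (111/2)^2 = 9676.89 m^2
Step 2 -- Apply wind power equation:
  P = 0.5 * rho * A * v^3 * Cp
  v^3 = 11.3^3 = 1442.897
  P = 0.5 * 1.235 * 9676.89 * 1442.897 * 0.263
  P = 2267586.6 W

2267586.6


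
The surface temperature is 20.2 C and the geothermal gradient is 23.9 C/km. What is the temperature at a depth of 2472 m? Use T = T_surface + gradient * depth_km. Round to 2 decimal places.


Convert depth to km: 2472 / 1000 = 2.472 km
Temperature increase = gradient * depth_km = 23.9 * 2.472 = 59.08 C
Temperature at depth = T_surface + delta_T = 20.2 + 59.08
T = 79.28 C

79.28


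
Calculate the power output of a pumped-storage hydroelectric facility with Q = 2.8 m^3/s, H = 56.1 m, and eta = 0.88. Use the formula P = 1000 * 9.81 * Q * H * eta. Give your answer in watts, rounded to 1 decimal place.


Apply the hydropower formula P = rho * g * Q * H * eta
rho * g = 1000 * 9.81 = 9810.0
P = 9810.0 * 2.8 * 56.1 * 0.88
P = 1356040.2 W

1356040.2


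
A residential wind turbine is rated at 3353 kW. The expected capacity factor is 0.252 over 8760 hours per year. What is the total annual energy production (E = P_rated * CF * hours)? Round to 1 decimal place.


Annual energy = rated_kW * capacity_factor * hours_per_year
Given: P_rated = 3353 kW, CF = 0.252, hours = 8760
E = 3353 * 0.252 * 8760
E = 7401814.6 kWh

7401814.6


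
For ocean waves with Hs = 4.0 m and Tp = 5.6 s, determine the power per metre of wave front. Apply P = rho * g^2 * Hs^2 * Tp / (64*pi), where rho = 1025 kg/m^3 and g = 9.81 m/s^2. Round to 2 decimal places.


Apply wave power formula:
  g^2 = 9.81^2 = 96.2361
  Hs^2 = 4.0^2 = 16.0
  Numerator = rho * g^2 * Hs^2 * Tp = 1025 * 96.2361 * 16.0 * 5.6 = 8838323.42
  Denominator = 64 * pi = 201.0619
  P = 8838323.42 / 201.0619 = 43958.21 W/m

43958.21


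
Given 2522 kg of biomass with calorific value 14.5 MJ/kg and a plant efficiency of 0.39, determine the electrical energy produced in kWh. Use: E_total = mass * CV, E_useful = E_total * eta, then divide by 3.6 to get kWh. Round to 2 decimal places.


Total energy = mass * CV = 2522 * 14.5 = 36569.0 MJ
Useful energy = total * eta = 36569.0 * 0.39 = 14261.91 MJ
Convert to kWh: 14261.91 / 3.6
Useful energy = 3961.64 kWh

3961.64


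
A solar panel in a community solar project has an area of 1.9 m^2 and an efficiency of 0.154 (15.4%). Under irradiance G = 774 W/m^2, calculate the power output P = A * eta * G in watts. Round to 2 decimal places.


Use the solar power formula P = A * eta * G.
Given: A = 1.9 m^2, eta = 0.154, G = 774 W/m^2
P = 1.9 * 0.154 * 774
P = 226.47 W

226.47


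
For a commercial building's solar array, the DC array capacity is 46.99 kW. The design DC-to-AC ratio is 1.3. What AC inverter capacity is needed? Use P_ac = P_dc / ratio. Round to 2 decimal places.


The inverter AC capacity is determined by the DC/AC ratio.
Given: P_dc = 46.99 kW, DC/AC ratio = 1.3
P_ac = P_dc / ratio = 46.99 / 1.3
P_ac = 36.15 kW

36.15


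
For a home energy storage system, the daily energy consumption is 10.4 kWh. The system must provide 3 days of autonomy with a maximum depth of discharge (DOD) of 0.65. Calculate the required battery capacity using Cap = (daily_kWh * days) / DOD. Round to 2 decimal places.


Total energy needed = daily * days = 10.4 * 3 = 31.2 kWh
Account for depth of discharge:
  Cap = total_energy / DOD = 31.2 / 0.65
  Cap = 48.00 kWh

48.00


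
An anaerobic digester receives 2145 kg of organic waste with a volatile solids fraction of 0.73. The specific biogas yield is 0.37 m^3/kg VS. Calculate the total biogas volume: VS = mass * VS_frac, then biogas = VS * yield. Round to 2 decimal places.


Compute volatile solids:
  VS = mass * VS_fraction = 2145 * 0.73 = 1565.85 kg
Calculate biogas volume:
  Biogas = VS * specific_yield = 1565.85 * 0.37
  Biogas = 579.36 m^3

579.36


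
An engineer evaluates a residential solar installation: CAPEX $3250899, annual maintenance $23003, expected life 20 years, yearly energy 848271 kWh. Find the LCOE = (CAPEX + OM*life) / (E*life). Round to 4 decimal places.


Total cost = CAPEX + OM * lifetime = 3250899 + 23003 * 20 = 3250899 + 460060 = 3710959
Total generation = annual * lifetime = 848271 * 20 = 16965420 kWh
LCOE = 3710959 / 16965420
LCOE = 0.2187 $/kWh

0.2187


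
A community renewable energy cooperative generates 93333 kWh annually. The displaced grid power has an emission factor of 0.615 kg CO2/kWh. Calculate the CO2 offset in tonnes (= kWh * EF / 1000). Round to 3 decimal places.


CO2 offset in kg = generation * emission_factor
CO2 offset = 93333 * 0.615 = 57399.8 kg
Convert to tonnes:
  CO2 offset = 57399.8 / 1000 = 57.400 tonnes

57.400


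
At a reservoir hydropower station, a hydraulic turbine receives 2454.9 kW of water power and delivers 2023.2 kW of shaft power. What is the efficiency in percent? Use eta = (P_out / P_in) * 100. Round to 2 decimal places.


Turbine efficiency = (output power / input power) * 100
eta = (2023.2 / 2454.9) * 100
eta = 82.41%

82.41


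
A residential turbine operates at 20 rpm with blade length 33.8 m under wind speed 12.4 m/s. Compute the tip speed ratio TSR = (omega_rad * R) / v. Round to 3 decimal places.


Convert rotational speed to rad/s:
  omega = 20 * 2 * pi / 60 = 2.0944 rad/s
Compute tip speed:
  v_tip = omega * R = 2.0944 * 33.8 = 70.791 m/s
Tip speed ratio:
  TSR = v_tip / v_wind = 70.791 / 12.4 = 5.709

5.709


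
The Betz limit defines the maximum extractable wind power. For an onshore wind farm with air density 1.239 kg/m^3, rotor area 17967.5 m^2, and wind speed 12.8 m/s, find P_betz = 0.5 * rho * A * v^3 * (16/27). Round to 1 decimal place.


The Betz coefficient Cp_max = 16/27 = 0.5926
v^3 = 12.8^3 = 2097.152
P_betz = 0.5 * rho * A * v^3 * Cp_max
P_betz = 0.5 * 1.239 * 17967.5 * 2097.152 * 0.5926
P_betz = 13832959.1 W

13832959.1


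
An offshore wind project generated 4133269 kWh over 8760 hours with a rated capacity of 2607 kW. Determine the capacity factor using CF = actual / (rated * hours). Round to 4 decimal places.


Capacity factor = actual output / maximum possible output
Maximum possible = rated * hours = 2607 * 8760 = 22837320 kWh
CF = 4133269 / 22837320
CF = 0.1810

0.1810


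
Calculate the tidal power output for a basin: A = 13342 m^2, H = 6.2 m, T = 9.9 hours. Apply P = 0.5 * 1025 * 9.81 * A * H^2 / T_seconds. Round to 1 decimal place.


Convert period to seconds: T = 9.9 * 3600 = 35640.0 s
H^2 = 6.2^2 = 38.44
P = 0.5 * rho * g * A * H^2 / T
P = 0.5 * 1025 * 9.81 * 13342 * 38.44 / 35640.0
P = 72348.5 W

72348.5


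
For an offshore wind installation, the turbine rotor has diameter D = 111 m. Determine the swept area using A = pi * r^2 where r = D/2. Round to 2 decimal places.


Compute the rotor radius:
  r = D / 2 = 111 / 2 = 55.5 m
Calculate swept area:
  A = pi * r^2 = pi * 55.5^2
  A = 9676.89 m^2

9676.89


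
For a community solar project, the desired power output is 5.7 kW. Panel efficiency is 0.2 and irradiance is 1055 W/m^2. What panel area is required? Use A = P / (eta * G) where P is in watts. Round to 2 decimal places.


Convert target power to watts: P = 5.7 * 1000 = 5700.0 W
Compute denominator: eta * G = 0.2 * 1055 = 211.0
Required area A = P / (eta * G) = 5700.0 / 211.0
A = 27.01 m^2

27.01


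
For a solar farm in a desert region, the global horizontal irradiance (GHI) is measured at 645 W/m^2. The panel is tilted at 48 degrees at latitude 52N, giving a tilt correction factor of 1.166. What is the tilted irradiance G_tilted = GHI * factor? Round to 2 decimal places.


Identify the given values:
  GHI = 645 W/m^2, tilt correction factor = 1.166
Apply the formula G_tilted = GHI * factor:
  G_tilted = 645 * 1.166
  G_tilted = 752.07 W/m^2

752.07


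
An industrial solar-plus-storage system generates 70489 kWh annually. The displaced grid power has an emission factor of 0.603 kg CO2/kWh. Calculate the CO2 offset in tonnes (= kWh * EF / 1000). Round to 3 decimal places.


CO2 offset in kg = generation * emission_factor
CO2 offset = 70489 * 0.603 = 42504.87 kg
Convert to tonnes:
  CO2 offset = 42504.87 / 1000 = 42.505 tonnes

42.505


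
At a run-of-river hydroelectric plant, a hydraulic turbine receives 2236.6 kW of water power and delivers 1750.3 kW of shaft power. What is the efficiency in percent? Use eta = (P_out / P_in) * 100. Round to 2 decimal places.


Turbine efficiency = (output power / input power) * 100
eta = (1750.3 / 2236.6) * 100
eta = 78.26%

78.26


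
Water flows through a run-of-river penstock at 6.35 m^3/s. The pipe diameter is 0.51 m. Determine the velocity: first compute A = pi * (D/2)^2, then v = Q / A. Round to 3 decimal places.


Compute pipe cross-sectional area:
  A = pi * (D/2)^2 = pi * (0.51/2)^2 = 0.2043 m^2
Calculate velocity:
  v = Q / A = 6.35 / 0.2043
  v = 31.084 m/s

31.084


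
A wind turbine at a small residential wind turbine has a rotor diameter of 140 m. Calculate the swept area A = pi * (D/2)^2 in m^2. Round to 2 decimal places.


Compute the rotor radius:
  r = D / 2 = 140 / 2 = 70.0 m
Calculate swept area:
  A = pi * r^2 = pi * 70.0^2
  A = 15393.80 m^2

15393.80


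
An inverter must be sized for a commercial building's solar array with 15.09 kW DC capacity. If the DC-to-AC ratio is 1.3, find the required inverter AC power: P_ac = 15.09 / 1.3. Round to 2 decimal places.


The inverter AC capacity is determined by the DC/AC ratio.
Given: P_dc = 15.09 kW, DC/AC ratio = 1.3
P_ac = P_dc / ratio = 15.09 / 1.3
P_ac = 11.61 kW

11.61


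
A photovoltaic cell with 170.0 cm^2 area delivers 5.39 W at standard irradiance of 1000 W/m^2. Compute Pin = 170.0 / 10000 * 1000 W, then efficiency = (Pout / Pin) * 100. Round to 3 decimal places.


First compute the input power:
  Pin = area_cm2 / 10000 * G = 170.0 / 10000 * 1000 = 17.0 W
Then compute efficiency:
  Efficiency = (Pout / Pin) * 100 = (5.39 / 17.0) * 100
  Efficiency = 31.706%

31.706


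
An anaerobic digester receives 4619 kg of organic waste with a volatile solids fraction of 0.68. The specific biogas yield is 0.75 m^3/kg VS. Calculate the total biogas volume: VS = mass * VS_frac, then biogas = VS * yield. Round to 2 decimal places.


Compute volatile solids:
  VS = mass * VS_fraction = 4619 * 0.68 = 3140.92 kg
Calculate biogas volume:
  Biogas = VS * specific_yield = 3140.92 * 0.75
  Biogas = 2355.69 m^3

2355.69


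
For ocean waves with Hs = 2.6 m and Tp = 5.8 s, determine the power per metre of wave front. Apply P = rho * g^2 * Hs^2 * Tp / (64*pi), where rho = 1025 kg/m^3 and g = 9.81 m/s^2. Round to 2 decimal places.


Apply wave power formula:
  g^2 = 9.81^2 = 96.2361
  Hs^2 = 2.6^2 = 6.76
  Numerator = rho * g^2 * Hs^2 * Tp = 1025 * 96.2361 * 6.76 * 5.8 = 3867555.63
  Denominator = 64 * pi = 201.0619
  P = 3867555.63 / 201.0619 = 19235.64 W/m

19235.64


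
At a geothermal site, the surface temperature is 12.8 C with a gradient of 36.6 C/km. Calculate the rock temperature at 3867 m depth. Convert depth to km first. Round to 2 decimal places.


Convert depth to km: 3867 / 1000 = 3.867 km
Temperature increase = gradient * depth_km = 36.6 * 3.867 = 141.53 C
Temperature at depth = T_surface + delta_T = 12.8 + 141.53
T = 154.33 C

154.33


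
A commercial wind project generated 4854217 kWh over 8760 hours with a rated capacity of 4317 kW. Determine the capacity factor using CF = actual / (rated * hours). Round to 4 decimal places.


Capacity factor = actual output / maximum possible output
Maximum possible = rated * hours = 4317 * 8760 = 37816920 kWh
CF = 4854217 / 37816920
CF = 0.1284

0.1284


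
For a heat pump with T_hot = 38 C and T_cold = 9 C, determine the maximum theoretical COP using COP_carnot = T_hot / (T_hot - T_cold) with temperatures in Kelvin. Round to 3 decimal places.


Convert to Kelvin:
  T_hot = 38 + 273.15 = 311.15 K
  T_cold = 9 + 273.15 = 282.15 K
Apply Carnot COP formula:
  COP = T_hot_K / (T_hot_K - T_cold_K) = 311.15 / 29.0
  COP = 10.729

10.729


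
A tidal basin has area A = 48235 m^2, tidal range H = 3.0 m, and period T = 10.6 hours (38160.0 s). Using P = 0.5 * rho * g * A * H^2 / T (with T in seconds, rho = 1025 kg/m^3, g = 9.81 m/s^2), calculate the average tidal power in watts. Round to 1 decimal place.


Convert period to seconds: T = 10.6 * 3600 = 38160.0 s
H^2 = 3.0^2 = 9.0
P = 0.5 * rho * g * A * H^2 / T
P = 0.5 * 1025 * 9.81 * 48235 * 9.0 / 38160.0
P = 57195.2 W

57195.2


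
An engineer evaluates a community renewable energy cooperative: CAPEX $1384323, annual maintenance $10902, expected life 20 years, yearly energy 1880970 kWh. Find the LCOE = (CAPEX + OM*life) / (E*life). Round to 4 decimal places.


Total cost = CAPEX + OM * lifetime = 1384323 + 10902 * 20 = 1384323 + 218040 = 1602363
Total generation = annual * lifetime = 1880970 * 20 = 37619400 kWh
LCOE = 1602363 / 37619400
LCOE = 0.0426 $/kWh

0.0426


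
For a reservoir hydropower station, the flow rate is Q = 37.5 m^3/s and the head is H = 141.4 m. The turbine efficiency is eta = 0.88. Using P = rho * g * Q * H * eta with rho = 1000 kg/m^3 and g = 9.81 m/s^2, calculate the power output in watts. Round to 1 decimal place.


Apply the hydropower formula P = rho * g * Q * H * eta
rho * g = 1000 * 9.81 = 9810.0
P = 9810.0 * 37.5 * 141.4 * 0.88
P = 45775422.0 W

45775422.0


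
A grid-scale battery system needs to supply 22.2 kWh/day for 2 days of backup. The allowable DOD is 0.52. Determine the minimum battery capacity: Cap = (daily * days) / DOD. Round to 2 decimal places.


Total energy needed = daily * days = 22.2 * 2 = 44.4 kWh
Account for depth of discharge:
  Cap = total_energy / DOD = 44.4 / 0.52
  Cap = 85.38 kWh

85.38


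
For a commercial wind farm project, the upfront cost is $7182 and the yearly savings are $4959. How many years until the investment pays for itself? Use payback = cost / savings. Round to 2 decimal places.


Simple payback period = initial cost / annual savings
Payback = 7182 / 4959
Payback = 1.45 years

1.45


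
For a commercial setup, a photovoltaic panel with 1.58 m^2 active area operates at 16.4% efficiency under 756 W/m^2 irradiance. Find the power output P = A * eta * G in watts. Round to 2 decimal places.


Use the solar power formula P = A * eta * G.
Given: A = 1.58 m^2, eta = 0.164, G = 756 W/m^2
P = 1.58 * 0.164 * 756
P = 195.89 W

195.89


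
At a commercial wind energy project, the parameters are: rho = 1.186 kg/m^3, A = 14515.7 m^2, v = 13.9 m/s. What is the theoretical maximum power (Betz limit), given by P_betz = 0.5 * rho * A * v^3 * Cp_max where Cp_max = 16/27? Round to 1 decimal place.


The Betz coefficient Cp_max = 16/27 = 0.5926
v^3 = 13.9^3 = 2685.619
P_betz = 0.5 * rho * A * v^3 * Cp_max
P_betz = 0.5 * 1.186 * 14515.7 * 2685.619 * 0.5926
P_betz = 13699139.8 W

13699139.8


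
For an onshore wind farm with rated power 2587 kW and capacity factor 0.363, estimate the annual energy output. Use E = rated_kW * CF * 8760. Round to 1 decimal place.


Annual energy = rated_kW * capacity_factor * hours_per_year
Given: P_rated = 2587 kW, CF = 0.363, hours = 8760
E = 2587 * 0.363 * 8760
E = 8226349.6 kWh

8226349.6


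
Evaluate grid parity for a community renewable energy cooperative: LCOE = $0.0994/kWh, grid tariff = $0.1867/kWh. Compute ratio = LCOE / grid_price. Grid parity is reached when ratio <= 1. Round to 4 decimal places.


Compare LCOE to grid price:
  LCOE = $0.0994/kWh, Grid price = $0.1867/kWh
  Ratio = LCOE / grid_price = 0.0994 / 0.1867 = 0.5324
  Grid parity achieved (ratio <= 1)? yes

0.5324


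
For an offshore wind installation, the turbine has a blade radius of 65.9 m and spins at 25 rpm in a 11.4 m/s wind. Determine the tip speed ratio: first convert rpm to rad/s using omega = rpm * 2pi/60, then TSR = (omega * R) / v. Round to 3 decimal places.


Convert rotational speed to rad/s:
  omega = 25 * 2 * pi / 60 = 2.618 rad/s
Compute tip speed:
  v_tip = omega * R = 2.618 * 65.9 = 172.526 m/s
Tip speed ratio:
  TSR = v_tip / v_wind = 172.526 / 11.4 = 15.134

15.134


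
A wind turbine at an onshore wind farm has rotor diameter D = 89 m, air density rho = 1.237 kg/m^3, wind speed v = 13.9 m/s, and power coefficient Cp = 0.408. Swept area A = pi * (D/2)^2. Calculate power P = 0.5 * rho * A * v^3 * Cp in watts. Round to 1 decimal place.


Step 1 -- Compute swept area:
  A = pi * (D/2)^2 = pi * (89/2)^2 = 6221.14 m^2
Step 2 -- Apply wind power equation:
  P = 0.5 * rho * A * v^3 * Cp
  v^3 = 13.9^3 = 2685.619
  P = 0.5 * 1.237 * 6221.14 * 2685.619 * 0.408
  P = 4216131.6 W

4216131.6
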